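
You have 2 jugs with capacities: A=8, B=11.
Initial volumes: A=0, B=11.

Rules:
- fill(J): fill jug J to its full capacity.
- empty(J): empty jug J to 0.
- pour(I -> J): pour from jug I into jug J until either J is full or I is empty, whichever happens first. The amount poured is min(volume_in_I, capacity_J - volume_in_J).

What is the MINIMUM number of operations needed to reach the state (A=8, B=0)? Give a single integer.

Answer: 2

Derivation:
BFS from (A=0, B=11). One shortest path:
  1. fill(A) -> (A=8 B=11)
  2. empty(B) -> (A=8 B=0)
Reached target in 2 moves.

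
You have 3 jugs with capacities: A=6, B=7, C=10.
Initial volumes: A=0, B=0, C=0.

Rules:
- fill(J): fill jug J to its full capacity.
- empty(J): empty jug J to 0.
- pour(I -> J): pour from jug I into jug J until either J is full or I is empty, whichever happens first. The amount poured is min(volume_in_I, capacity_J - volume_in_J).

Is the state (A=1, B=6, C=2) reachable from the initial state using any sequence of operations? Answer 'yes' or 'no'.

Answer: no

Derivation:
BFS explored all 346 reachable states.
Reachable set includes: (0,0,0), (0,0,1), (0,0,2), (0,0,3), (0,0,4), (0,0,5), (0,0,6), (0,0,7), (0,0,8), (0,0,9), (0,0,10), (0,1,0) ...
Target (A=1, B=6, C=2) not in reachable set → no.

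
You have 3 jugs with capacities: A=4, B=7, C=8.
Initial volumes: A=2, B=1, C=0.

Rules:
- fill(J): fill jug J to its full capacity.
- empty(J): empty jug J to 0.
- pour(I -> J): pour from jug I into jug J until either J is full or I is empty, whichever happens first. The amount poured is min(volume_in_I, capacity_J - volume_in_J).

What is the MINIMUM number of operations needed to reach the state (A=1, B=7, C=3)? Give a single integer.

BFS from (A=2, B=1, C=0). One shortest path:
  1. pour(A -> C) -> (A=0 B=1 C=2)
  2. pour(B -> A) -> (A=1 B=0 C=2)
  3. pour(C -> B) -> (A=1 B=2 C=0)
  4. fill(C) -> (A=1 B=2 C=8)
  5. pour(C -> B) -> (A=1 B=7 C=3)
Reached target in 5 moves.

Answer: 5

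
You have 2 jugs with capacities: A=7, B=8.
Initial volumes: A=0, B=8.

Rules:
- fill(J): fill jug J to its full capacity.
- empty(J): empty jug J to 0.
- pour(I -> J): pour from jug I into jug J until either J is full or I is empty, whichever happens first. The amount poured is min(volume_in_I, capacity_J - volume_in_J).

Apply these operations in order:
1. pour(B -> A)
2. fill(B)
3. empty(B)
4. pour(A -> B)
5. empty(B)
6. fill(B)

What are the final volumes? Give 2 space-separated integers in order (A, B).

Step 1: pour(B -> A) -> (A=7 B=1)
Step 2: fill(B) -> (A=7 B=8)
Step 3: empty(B) -> (A=7 B=0)
Step 4: pour(A -> B) -> (A=0 B=7)
Step 5: empty(B) -> (A=0 B=0)
Step 6: fill(B) -> (A=0 B=8)

Answer: 0 8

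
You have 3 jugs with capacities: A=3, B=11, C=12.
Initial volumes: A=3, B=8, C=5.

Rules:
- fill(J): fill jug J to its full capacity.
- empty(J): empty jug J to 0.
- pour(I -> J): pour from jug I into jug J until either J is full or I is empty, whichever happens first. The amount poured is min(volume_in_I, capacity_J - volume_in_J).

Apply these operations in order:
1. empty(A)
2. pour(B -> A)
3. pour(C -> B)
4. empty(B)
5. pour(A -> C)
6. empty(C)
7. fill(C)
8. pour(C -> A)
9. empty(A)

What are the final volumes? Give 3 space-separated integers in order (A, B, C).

Answer: 0 0 9

Derivation:
Step 1: empty(A) -> (A=0 B=8 C=5)
Step 2: pour(B -> A) -> (A=3 B=5 C=5)
Step 3: pour(C -> B) -> (A=3 B=10 C=0)
Step 4: empty(B) -> (A=3 B=0 C=0)
Step 5: pour(A -> C) -> (A=0 B=0 C=3)
Step 6: empty(C) -> (A=0 B=0 C=0)
Step 7: fill(C) -> (A=0 B=0 C=12)
Step 8: pour(C -> A) -> (A=3 B=0 C=9)
Step 9: empty(A) -> (A=0 B=0 C=9)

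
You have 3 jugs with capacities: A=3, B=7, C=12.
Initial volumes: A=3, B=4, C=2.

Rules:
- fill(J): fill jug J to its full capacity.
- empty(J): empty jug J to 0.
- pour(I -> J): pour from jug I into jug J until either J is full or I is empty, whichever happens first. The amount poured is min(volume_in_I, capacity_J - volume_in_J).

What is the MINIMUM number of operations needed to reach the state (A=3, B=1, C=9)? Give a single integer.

BFS from (A=3, B=4, C=2). One shortest path:
  1. empty(A) -> (A=0 B=4 C=2)
  2. fill(C) -> (A=0 B=4 C=12)
  3. pour(B -> A) -> (A=3 B=1 C=12)
  4. empty(A) -> (A=0 B=1 C=12)
  5. pour(C -> A) -> (A=3 B=1 C=9)
Reached target in 5 moves.

Answer: 5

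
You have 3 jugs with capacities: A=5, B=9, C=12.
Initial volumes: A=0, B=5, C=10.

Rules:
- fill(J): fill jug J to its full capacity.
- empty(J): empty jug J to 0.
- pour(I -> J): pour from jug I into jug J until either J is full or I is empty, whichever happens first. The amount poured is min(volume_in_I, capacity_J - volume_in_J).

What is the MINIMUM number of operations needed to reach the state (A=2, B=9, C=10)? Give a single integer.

Answer: 8

Derivation:
BFS from (A=0, B=5, C=10). One shortest path:
  1. fill(A) -> (A=5 B=5 C=10)
  2. pour(A -> B) -> (A=1 B=9 C=10)
  3. empty(B) -> (A=1 B=0 C=10)
  4. pour(A -> B) -> (A=0 B=1 C=10)
  5. fill(A) -> (A=5 B=1 C=10)
  6. pour(A -> B) -> (A=0 B=6 C=10)
  7. fill(A) -> (A=5 B=6 C=10)
  8. pour(A -> B) -> (A=2 B=9 C=10)
Reached target in 8 moves.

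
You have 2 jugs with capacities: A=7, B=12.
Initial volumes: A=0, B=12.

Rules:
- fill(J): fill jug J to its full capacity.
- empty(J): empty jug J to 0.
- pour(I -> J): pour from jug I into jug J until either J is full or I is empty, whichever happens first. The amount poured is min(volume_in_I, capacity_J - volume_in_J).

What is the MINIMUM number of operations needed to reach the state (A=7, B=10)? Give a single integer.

BFS from (A=0, B=12). One shortest path:
  1. pour(B -> A) -> (A=7 B=5)
  2. empty(A) -> (A=0 B=5)
  3. pour(B -> A) -> (A=5 B=0)
  4. fill(B) -> (A=5 B=12)
  5. pour(B -> A) -> (A=7 B=10)
Reached target in 5 moves.

Answer: 5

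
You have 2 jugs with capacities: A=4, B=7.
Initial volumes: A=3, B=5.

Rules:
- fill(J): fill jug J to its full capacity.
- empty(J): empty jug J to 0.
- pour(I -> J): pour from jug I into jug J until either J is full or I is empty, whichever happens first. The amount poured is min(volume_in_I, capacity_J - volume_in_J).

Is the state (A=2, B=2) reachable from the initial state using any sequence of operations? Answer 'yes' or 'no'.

BFS explored all 23 reachable states.
Reachable set includes: (0,0), (0,1), (0,2), (0,3), (0,4), (0,5), (0,6), (0,7), (1,0), (1,7), (2,0), (2,7) ...
Target (A=2, B=2) not in reachable set → no.

Answer: no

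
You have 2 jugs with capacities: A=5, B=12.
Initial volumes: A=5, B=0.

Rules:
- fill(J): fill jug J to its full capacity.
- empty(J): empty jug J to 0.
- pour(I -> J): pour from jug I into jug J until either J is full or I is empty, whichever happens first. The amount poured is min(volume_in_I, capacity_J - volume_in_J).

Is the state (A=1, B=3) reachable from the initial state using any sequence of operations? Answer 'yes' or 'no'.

Answer: no

Derivation:
BFS explored all 34 reachable states.
Reachable set includes: (0,0), (0,1), (0,2), (0,3), (0,4), (0,5), (0,6), (0,7), (0,8), (0,9), (0,10), (0,11) ...
Target (A=1, B=3) not in reachable set → no.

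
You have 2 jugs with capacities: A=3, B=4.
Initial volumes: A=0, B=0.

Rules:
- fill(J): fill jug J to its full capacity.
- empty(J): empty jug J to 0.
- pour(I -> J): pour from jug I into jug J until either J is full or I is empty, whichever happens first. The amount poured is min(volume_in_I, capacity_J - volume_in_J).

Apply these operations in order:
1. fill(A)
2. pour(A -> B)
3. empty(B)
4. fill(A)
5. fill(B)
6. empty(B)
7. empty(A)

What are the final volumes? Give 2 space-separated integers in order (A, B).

Answer: 0 0

Derivation:
Step 1: fill(A) -> (A=3 B=0)
Step 2: pour(A -> B) -> (A=0 B=3)
Step 3: empty(B) -> (A=0 B=0)
Step 4: fill(A) -> (A=3 B=0)
Step 5: fill(B) -> (A=3 B=4)
Step 6: empty(B) -> (A=3 B=0)
Step 7: empty(A) -> (A=0 B=0)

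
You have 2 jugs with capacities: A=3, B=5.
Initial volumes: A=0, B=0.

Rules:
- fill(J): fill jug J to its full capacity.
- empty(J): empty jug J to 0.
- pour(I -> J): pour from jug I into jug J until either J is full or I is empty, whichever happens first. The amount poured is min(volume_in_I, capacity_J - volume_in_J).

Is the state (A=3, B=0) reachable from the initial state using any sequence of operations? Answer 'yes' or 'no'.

Answer: yes

Derivation:
BFS from (A=0, B=0):
  1. fill(A) -> (A=3 B=0)
Target reached → yes.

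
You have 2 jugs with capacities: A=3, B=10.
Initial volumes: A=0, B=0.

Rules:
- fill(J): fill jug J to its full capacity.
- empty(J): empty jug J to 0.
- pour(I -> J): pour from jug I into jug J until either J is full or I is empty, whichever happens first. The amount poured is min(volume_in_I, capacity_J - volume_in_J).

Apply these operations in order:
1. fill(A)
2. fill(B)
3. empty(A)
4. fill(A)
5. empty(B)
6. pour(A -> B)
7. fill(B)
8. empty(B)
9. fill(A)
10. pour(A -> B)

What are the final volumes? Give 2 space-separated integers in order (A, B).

Answer: 0 3

Derivation:
Step 1: fill(A) -> (A=3 B=0)
Step 2: fill(B) -> (A=3 B=10)
Step 3: empty(A) -> (A=0 B=10)
Step 4: fill(A) -> (A=3 B=10)
Step 5: empty(B) -> (A=3 B=0)
Step 6: pour(A -> B) -> (A=0 B=3)
Step 7: fill(B) -> (A=0 B=10)
Step 8: empty(B) -> (A=0 B=0)
Step 9: fill(A) -> (A=3 B=0)
Step 10: pour(A -> B) -> (A=0 B=3)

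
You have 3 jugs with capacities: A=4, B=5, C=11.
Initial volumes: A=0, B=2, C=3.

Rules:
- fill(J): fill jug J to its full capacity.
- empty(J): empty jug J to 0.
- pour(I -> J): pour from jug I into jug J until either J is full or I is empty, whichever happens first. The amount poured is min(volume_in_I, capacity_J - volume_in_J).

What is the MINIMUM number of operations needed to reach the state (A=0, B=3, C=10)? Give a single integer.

BFS from (A=0, B=2, C=3). One shortest path:
  1. fill(C) -> (A=0 B=2 C=11)
  2. pour(B -> A) -> (A=2 B=0 C=11)
  3. pour(C -> B) -> (A=2 B=5 C=6)
  4. pour(B -> A) -> (A=4 B=3 C=6)
  5. pour(A -> C) -> (A=0 B=3 C=10)
Reached target in 5 moves.

Answer: 5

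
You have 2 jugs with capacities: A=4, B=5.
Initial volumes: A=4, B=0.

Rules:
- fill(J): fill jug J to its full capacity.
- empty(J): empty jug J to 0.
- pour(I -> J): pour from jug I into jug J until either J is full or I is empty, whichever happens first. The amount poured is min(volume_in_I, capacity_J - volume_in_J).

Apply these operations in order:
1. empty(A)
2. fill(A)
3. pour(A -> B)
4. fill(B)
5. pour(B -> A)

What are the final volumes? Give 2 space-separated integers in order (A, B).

Answer: 4 1

Derivation:
Step 1: empty(A) -> (A=0 B=0)
Step 2: fill(A) -> (A=4 B=0)
Step 3: pour(A -> B) -> (A=0 B=4)
Step 4: fill(B) -> (A=0 B=5)
Step 5: pour(B -> A) -> (A=4 B=1)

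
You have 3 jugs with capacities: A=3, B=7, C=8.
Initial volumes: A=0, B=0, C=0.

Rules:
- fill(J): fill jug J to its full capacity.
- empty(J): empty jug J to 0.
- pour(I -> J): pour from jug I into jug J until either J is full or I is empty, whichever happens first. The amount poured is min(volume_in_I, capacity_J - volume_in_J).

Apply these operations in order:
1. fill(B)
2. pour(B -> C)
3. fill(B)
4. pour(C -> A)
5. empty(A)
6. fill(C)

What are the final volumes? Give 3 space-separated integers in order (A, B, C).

Answer: 0 7 8

Derivation:
Step 1: fill(B) -> (A=0 B=7 C=0)
Step 2: pour(B -> C) -> (A=0 B=0 C=7)
Step 3: fill(B) -> (A=0 B=7 C=7)
Step 4: pour(C -> A) -> (A=3 B=7 C=4)
Step 5: empty(A) -> (A=0 B=7 C=4)
Step 6: fill(C) -> (A=0 B=7 C=8)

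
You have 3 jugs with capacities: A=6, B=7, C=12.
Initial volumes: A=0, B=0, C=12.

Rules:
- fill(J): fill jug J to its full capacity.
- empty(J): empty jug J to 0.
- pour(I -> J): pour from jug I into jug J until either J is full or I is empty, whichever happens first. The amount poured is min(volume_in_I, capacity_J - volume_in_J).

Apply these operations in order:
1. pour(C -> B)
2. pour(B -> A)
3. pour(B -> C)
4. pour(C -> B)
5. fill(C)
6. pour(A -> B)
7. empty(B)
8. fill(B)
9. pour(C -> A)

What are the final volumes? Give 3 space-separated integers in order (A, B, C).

Step 1: pour(C -> B) -> (A=0 B=7 C=5)
Step 2: pour(B -> A) -> (A=6 B=1 C=5)
Step 3: pour(B -> C) -> (A=6 B=0 C=6)
Step 4: pour(C -> B) -> (A=6 B=6 C=0)
Step 5: fill(C) -> (A=6 B=6 C=12)
Step 6: pour(A -> B) -> (A=5 B=7 C=12)
Step 7: empty(B) -> (A=5 B=0 C=12)
Step 8: fill(B) -> (A=5 B=7 C=12)
Step 9: pour(C -> A) -> (A=6 B=7 C=11)

Answer: 6 7 11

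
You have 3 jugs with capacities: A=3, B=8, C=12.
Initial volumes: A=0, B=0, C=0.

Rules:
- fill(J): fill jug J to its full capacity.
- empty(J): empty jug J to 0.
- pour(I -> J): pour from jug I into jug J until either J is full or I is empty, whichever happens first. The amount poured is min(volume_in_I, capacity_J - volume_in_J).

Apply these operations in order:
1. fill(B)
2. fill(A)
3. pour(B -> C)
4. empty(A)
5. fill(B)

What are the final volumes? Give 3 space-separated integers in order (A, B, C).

Answer: 0 8 8

Derivation:
Step 1: fill(B) -> (A=0 B=8 C=0)
Step 2: fill(A) -> (A=3 B=8 C=0)
Step 3: pour(B -> C) -> (A=3 B=0 C=8)
Step 4: empty(A) -> (A=0 B=0 C=8)
Step 5: fill(B) -> (A=0 B=8 C=8)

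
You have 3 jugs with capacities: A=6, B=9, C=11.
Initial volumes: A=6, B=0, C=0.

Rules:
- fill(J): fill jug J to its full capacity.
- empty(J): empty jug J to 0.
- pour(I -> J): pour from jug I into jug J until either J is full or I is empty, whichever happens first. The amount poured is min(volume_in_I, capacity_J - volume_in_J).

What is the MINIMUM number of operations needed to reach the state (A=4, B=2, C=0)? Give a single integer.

BFS from (A=6, B=0, C=0). One shortest path:
  1. fill(B) -> (A=6 B=9 C=0)
  2. pour(B -> C) -> (A=6 B=0 C=9)
  3. pour(A -> C) -> (A=4 B=0 C=11)
  4. pour(C -> B) -> (A=4 B=9 C=2)
  5. empty(B) -> (A=4 B=0 C=2)
  6. pour(C -> B) -> (A=4 B=2 C=0)
Reached target in 6 moves.

Answer: 6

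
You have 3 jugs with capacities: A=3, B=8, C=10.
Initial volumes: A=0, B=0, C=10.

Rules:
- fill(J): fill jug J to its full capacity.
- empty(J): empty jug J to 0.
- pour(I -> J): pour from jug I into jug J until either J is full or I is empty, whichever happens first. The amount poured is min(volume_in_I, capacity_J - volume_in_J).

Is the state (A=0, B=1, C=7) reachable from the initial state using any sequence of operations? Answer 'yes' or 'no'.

BFS from (A=0, B=0, C=10):
  1. fill(A) -> (A=3 B=0 C=10)
  2. fill(B) -> (A=3 B=8 C=10)
  3. empty(C) -> (A=3 B=8 C=0)
  4. pour(A -> C) -> (A=0 B=8 C=3)
  5. pour(B -> C) -> (A=0 B=1 C=10)
  6. pour(C -> A) -> (A=3 B=1 C=7)
  7. empty(A) -> (A=0 B=1 C=7)
Target reached → yes.

Answer: yes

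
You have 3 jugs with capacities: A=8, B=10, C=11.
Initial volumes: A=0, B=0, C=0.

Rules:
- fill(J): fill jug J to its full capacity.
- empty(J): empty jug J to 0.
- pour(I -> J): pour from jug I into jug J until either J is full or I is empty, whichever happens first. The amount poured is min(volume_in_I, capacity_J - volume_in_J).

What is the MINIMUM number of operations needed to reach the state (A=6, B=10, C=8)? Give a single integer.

BFS from (A=0, B=0, C=0). One shortest path:
  1. fill(A) -> (A=8 B=0 C=0)
  2. pour(A -> B) -> (A=0 B=8 C=0)
  3. fill(A) -> (A=8 B=8 C=0)
  4. pour(A -> C) -> (A=0 B=8 C=8)
  5. fill(A) -> (A=8 B=8 C=8)
  6. pour(A -> B) -> (A=6 B=10 C=8)
Reached target in 6 moves.

Answer: 6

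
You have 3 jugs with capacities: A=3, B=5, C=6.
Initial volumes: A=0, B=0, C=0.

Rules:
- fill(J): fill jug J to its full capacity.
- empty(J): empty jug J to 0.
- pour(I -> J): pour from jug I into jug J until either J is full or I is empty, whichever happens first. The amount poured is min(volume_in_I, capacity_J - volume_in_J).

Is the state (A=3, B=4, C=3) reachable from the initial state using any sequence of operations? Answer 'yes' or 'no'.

BFS from (A=0, B=0, C=0):
  1. fill(B) -> (A=0 B=5 C=0)
  2. pour(B -> C) -> (A=0 B=0 C=5)
  3. fill(B) -> (A=0 B=5 C=5)
  4. pour(B -> C) -> (A=0 B=4 C=6)
  5. pour(C -> A) -> (A=3 B=4 C=3)
Target reached → yes.

Answer: yes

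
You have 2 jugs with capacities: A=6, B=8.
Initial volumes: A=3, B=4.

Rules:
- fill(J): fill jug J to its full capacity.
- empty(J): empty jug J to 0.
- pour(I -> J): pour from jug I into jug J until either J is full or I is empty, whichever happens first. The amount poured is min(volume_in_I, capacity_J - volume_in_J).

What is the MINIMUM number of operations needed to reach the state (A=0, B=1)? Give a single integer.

BFS from (A=3, B=4). One shortest path:
  1. pour(B -> A) -> (A=6 B=1)
  2. empty(A) -> (A=0 B=1)
Reached target in 2 moves.

Answer: 2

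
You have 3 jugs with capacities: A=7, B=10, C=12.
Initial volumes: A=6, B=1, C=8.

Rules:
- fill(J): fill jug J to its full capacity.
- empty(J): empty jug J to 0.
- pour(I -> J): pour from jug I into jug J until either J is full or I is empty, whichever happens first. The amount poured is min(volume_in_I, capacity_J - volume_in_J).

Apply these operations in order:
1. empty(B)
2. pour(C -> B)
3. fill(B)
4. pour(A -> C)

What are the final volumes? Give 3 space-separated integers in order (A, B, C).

Answer: 0 10 6

Derivation:
Step 1: empty(B) -> (A=6 B=0 C=8)
Step 2: pour(C -> B) -> (A=6 B=8 C=0)
Step 3: fill(B) -> (A=6 B=10 C=0)
Step 4: pour(A -> C) -> (A=0 B=10 C=6)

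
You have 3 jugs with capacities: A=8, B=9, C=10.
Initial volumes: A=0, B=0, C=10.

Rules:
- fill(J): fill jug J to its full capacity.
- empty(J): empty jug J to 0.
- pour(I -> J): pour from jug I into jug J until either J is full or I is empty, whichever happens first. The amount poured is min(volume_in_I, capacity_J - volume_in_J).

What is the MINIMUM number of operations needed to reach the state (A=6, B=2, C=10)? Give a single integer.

Answer: 5

Derivation:
BFS from (A=0, B=0, C=10). One shortest path:
  1. pour(C -> A) -> (A=8 B=0 C=2)
  2. pour(C -> B) -> (A=8 B=2 C=0)
  3. pour(A -> C) -> (A=0 B=2 C=8)
  4. fill(A) -> (A=8 B=2 C=8)
  5. pour(A -> C) -> (A=6 B=2 C=10)
Reached target in 5 moves.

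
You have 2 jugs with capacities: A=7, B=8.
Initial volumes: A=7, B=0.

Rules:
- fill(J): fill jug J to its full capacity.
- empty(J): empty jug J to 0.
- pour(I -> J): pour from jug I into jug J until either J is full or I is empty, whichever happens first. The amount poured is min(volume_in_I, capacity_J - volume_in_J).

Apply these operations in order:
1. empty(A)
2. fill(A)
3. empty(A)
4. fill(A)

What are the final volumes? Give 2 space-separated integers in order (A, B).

Answer: 7 0

Derivation:
Step 1: empty(A) -> (A=0 B=0)
Step 2: fill(A) -> (A=7 B=0)
Step 3: empty(A) -> (A=0 B=0)
Step 4: fill(A) -> (A=7 B=0)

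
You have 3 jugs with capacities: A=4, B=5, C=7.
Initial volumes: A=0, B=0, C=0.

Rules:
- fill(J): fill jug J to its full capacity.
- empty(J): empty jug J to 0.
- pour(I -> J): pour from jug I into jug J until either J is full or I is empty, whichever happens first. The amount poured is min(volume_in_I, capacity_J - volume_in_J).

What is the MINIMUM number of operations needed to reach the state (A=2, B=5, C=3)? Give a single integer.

Answer: 6

Derivation:
BFS from (A=0, B=0, C=0). One shortest path:
  1. fill(B) -> (A=0 B=5 C=0)
  2. pour(B -> C) -> (A=0 B=0 C=5)
  3. fill(B) -> (A=0 B=5 C=5)
  4. pour(B -> A) -> (A=4 B=1 C=5)
  5. pour(A -> C) -> (A=2 B=1 C=7)
  6. pour(C -> B) -> (A=2 B=5 C=3)
Reached target in 6 moves.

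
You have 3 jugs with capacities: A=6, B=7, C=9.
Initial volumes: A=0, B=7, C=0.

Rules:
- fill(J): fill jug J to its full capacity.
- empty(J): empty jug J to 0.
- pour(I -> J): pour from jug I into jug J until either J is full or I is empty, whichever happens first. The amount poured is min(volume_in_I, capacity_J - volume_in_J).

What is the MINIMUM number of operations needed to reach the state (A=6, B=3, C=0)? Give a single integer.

BFS from (A=0, B=7, C=0). One shortest path:
  1. empty(B) -> (A=0 B=0 C=0)
  2. fill(C) -> (A=0 B=0 C=9)
  3. pour(C -> A) -> (A=6 B=0 C=3)
  4. pour(C -> B) -> (A=6 B=3 C=0)
Reached target in 4 moves.

Answer: 4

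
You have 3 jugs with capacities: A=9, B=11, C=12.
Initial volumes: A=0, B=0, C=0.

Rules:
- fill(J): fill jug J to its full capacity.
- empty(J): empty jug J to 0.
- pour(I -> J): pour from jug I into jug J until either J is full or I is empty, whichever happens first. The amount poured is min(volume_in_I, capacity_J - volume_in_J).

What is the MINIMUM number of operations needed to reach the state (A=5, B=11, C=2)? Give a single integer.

Answer: 8

Derivation:
BFS from (A=0, B=0, C=0). One shortest path:
  1. fill(A) -> (A=9 B=0 C=0)
  2. pour(A -> B) -> (A=0 B=9 C=0)
  3. fill(A) -> (A=9 B=9 C=0)
  4. pour(A -> B) -> (A=7 B=11 C=0)
  5. pour(B -> C) -> (A=7 B=0 C=11)
  6. pour(A -> B) -> (A=0 B=7 C=11)
  7. pour(C -> A) -> (A=9 B=7 C=2)
  8. pour(A -> B) -> (A=5 B=11 C=2)
Reached target in 8 moves.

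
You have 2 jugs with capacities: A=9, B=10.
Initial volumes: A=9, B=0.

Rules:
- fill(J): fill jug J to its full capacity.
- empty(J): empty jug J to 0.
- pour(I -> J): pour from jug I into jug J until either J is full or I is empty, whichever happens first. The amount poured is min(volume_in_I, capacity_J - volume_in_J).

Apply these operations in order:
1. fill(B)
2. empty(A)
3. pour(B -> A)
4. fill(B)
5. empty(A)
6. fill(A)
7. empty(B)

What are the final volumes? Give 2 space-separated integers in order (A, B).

Answer: 9 0

Derivation:
Step 1: fill(B) -> (A=9 B=10)
Step 2: empty(A) -> (A=0 B=10)
Step 3: pour(B -> A) -> (A=9 B=1)
Step 4: fill(B) -> (A=9 B=10)
Step 5: empty(A) -> (A=0 B=10)
Step 6: fill(A) -> (A=9 B=10)
Step 7: empty(B) -> (A=9 B=0)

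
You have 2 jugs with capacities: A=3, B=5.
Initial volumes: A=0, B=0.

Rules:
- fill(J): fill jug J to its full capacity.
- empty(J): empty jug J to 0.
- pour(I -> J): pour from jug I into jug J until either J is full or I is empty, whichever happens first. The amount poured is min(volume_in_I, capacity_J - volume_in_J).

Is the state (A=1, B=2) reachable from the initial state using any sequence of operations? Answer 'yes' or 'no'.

Answer: no

Derivation:
BFS explored all 16 reachable states.
Reachable set includes: (0,0), (0,1), (0,2), (0,3), (0,4), (0,5), (1,0), (1,5), (2,0), (2,5), (3,0), (3,1) ...
Target (A=1, B=2) not in reachable set → no.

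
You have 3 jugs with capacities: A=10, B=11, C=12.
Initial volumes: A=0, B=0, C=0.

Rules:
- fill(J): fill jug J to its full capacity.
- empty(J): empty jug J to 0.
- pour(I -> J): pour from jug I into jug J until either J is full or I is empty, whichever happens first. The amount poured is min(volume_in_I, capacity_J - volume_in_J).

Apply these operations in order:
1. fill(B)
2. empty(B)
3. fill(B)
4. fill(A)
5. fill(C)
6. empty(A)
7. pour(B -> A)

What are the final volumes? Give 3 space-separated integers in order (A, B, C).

Step 1: fill(B) -> (A=0 B=11 C=0)
Step 2: empty(B) -> (A=0 B=0 C=0)
Step 3: fill(B) -> (A=0 B=11 C=0)
Step 4: fill(A) -> (A=10 B=11 C=0)
Step 5: fill(C) -> (A=10 B=11 C=12)
Step 6: empty(A) -> (A=0 B=11 C=12)
Step 7: pour(B -> A) -> (A=10 B=1 C=12)

Answer: 10 1 12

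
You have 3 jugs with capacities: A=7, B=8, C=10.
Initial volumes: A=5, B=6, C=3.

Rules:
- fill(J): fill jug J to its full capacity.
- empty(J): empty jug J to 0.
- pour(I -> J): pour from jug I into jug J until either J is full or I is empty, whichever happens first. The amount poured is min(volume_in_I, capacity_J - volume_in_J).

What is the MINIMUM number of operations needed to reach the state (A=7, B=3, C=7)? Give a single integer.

Answer: 5

Derivation:
BFS from (A=5, B=6, C=3). One shortest path:
  1. fill(A) -> (A=7 B=6 C=3)
  2. empty(B) -> (A=7 B=0 C=3)
  3. pour(C -> B) -> (A=7 B=3 C=0)
  4. pour(A -> C) -> (A=0 B=3 C=7)
  5. fill(A) -> (A=7 B=3 C=7)
Reached target in 5 moves.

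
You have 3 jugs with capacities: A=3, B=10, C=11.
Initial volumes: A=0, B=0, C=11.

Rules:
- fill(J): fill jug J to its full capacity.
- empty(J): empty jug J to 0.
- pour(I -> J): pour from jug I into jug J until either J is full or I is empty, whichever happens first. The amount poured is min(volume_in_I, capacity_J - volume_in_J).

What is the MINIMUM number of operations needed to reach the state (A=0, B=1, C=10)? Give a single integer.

Answer: 4

Derivation:
BFS from (A=0, B=0, C=11). One shortest path:
  1. pour(C -> B) -> (A=0 B=10 C=1)
  2. pour(C -> A) -> (A=1 B=10 C=0)
  3. pour(B -> C) -> (A=1 B=0 C=10)
  4. pour(A -> B) -> (A=0 B=1 C=10)
Reached target in 4 moves.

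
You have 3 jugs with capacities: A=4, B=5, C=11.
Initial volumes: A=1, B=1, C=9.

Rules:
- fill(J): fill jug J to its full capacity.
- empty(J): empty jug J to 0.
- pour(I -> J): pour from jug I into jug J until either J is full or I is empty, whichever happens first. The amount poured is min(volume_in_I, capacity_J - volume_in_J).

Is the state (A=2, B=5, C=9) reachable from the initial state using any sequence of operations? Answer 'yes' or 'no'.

Answer: yes

Derivation:
BFS from (A=1, B=1, C=9):
  1. pour(B -> A) -> (A=2 B=0 C=9)
  2. fill(B) -> (A=2 B=5 C=9)
Target reached → yes.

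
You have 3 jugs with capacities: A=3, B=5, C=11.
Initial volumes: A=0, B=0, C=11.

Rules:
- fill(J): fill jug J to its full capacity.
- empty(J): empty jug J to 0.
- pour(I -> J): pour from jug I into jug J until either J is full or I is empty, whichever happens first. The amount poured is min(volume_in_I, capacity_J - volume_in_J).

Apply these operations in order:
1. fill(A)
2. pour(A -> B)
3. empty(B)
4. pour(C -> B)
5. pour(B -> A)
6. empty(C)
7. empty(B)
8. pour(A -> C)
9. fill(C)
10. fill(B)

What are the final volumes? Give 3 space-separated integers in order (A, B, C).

Answer: 0 5 11

Derivation:
Step 1: fill(A) -> (A=3 B=0 C=11)
Step 2: pour(A -> B) -> (A=0 B=3 C=11)
Step 3: empty(B) -> (A=0 B=0 C=11)
Step 4: pour(C -> B) -> (A=0 B=5 C=6)
Step 5: pour(B -> A) -> (A=3 B=2 C=6)
Step 6: empty(C) -> (A=3 B=2 C=0)
Step 7: empty(B) -> (A=3 B=0 C=0)
Step 8: pour(A -> C) -> (A=0 B=0 C=3)
Step 9: fill(C) -> (A=0 B=0 C=11)
Step 10: fill(B) -> (A=0 B=5 C=11)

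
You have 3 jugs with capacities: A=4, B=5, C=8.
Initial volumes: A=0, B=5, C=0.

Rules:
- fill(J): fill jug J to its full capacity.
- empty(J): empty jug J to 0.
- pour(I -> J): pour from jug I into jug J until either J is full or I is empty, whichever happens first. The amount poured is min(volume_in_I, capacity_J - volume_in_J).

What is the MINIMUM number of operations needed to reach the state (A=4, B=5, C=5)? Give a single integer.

BFS from (A=0, B=5, C=0). One shortest path:
  1. fill(A) -> (A=4 B=5 C=0)
  2. pour(B -> C) -> (A=4 B=0 C=5)
  3. fill(B) -> (A=4 B=5 C=5)
Reached target in 3 moves.

Answer: 3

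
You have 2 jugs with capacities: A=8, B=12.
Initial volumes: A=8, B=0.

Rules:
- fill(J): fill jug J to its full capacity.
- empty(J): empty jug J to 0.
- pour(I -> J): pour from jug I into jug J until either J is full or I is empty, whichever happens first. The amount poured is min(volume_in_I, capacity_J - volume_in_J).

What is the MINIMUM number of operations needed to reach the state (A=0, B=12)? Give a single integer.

Answer: 2

Derivation:
BFS from (A=8, B=0). One shortest path:
  1. empty(A) -> (A=0 B=0)
  2. fill(B) -> (A=0 B=12)
Reached target in 2 moves.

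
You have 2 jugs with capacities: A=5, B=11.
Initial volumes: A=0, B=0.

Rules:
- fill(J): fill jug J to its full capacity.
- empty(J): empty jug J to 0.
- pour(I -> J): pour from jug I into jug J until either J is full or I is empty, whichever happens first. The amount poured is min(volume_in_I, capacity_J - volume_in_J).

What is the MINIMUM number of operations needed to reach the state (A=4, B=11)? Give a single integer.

Answer: 6

Derivation:
BFS from (A=0, B=0). One shortest path:
  1. fill(A) -> (A=5 B=0)
  2. pour(A -> B) -> (A=0 B=5)
  3. fill(A) -> (A=5 B=5)
  4. pour(A -> B) -> (A=0 B=10)
  5. fill(A) -> (A=5 B=10)
  6. pour(A -> B) -> (A=4 B=11)
Reached target in 6 moves.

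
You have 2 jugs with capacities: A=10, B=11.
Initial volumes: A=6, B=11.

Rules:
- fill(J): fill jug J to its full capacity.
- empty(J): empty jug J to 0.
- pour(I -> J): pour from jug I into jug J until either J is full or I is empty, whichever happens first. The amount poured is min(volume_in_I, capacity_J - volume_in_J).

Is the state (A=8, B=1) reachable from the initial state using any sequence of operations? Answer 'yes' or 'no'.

BFS explored all 42 reachable states.
Reachable set includes: (0,0), (0,1), (0,2), (0,3), (0,4), (0,5), (0,6), (0,7), (0,8), (0,9), (0,10), (0,11) ...
Target (A=8, B=1) not in reachable set → no.

Answer: no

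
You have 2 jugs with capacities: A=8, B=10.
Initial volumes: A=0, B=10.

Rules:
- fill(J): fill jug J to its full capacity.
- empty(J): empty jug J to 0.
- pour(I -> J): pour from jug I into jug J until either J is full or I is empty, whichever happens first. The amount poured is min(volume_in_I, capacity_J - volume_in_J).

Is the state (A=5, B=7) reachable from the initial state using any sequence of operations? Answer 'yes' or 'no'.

Answer: no

Derivation:
BFS explored all 18 reachable states.
Reachable set includes: (0,0), (0,2), (0,4), (0,6), (0,8), (0,10), (2,0), (2,10), (4,0), (4,10), (6,0), (6,10) ...
Target (A=5, B=7) not in reachable set → no.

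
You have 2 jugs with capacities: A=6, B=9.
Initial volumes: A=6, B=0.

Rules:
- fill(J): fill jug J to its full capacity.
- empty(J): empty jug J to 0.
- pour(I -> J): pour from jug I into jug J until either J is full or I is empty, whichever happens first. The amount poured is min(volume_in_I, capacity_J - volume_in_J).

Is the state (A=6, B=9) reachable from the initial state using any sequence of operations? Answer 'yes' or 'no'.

Answer: yes

Derivation:
BFS from (A=6, B=0):
  1. fill(B) -> (A=6 B=9)
Target reached → yes.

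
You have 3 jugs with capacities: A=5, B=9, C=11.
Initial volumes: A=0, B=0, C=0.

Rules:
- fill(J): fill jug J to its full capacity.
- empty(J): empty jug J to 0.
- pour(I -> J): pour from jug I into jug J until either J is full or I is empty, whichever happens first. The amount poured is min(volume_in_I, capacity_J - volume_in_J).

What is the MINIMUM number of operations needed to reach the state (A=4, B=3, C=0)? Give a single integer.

BFS from (A=0, B=0, C=0). One shortest path:
  1. fill(B) -> (A=0 B=9 C=0)
  2. pour(B -> A) -> (A=5 B=4 C=0)
  3. pour(A -> C) -> (A=0 B=4 C=5)
  4. pour(B -> A) -> (A=4 B=0 C=5)
  5. fill(B) -> (A=4 B=9 C=5)
  6. pour(B -> C) -> (A=4 B=3 C=11)
  7. empty(C) -> (A=4 B=3 C=0)
Reached target in 7 moves.

Answer: 7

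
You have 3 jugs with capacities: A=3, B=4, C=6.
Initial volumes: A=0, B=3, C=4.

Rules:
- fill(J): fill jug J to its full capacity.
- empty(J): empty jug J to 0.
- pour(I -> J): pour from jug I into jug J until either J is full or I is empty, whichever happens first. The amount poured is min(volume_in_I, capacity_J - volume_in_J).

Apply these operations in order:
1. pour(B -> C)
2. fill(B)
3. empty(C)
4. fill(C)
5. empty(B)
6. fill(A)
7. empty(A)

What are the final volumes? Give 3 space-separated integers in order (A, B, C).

Step 1: pour(B -> C) -> (A=0 B=1 C=6)
Step 2: fill(B) -> (A=0 B=4 C=6)
Step 3: empty(C) -> (A=0 B=4 C=0)
Step 4: fill(C) -> (A=0 B=4 C=6)
Step 5: empty(B) -> (A=0 B=0 C=6)
Step 6: fill(A) -> (A=3 B=0 C=6)
Step 7: empty(A) -> (A=0 B=0 C=6)

Answer: 0 0 6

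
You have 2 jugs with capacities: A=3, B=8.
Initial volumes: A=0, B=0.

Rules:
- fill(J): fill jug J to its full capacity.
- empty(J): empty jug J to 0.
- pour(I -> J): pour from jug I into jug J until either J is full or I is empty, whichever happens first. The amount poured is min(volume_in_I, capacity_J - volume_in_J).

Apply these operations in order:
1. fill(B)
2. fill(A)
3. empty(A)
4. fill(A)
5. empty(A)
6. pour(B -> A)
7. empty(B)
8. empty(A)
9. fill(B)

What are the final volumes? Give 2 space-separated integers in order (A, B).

Step 1: fill(B) -> (A=0 B=8)
Step 2: fill(A) -> (A=3 B=8)
Step 3: empty(A) -> (A=0 B=8)
Step 4: fill(A) -> (A=3 B=8)
Step 5: empty(A) -> (A=0 B=8)
Step 6: pour(B -> A) -> (A=3 B=5)
Step 7: empty(B) -> (A=3 B=0)
Step 8: empty(A) -> (A=0 B=0)
Step 9: fill(B) -> (A=0 B=8)

Answer: 0 8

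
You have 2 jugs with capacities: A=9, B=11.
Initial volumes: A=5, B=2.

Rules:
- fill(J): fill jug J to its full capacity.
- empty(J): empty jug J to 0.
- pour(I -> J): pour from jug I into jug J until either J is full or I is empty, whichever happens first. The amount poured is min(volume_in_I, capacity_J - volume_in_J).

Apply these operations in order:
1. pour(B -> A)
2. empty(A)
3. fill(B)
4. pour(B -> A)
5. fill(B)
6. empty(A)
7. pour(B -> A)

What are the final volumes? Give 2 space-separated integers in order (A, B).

Answer: 9 2

Derivation:
Step 1: pour(B -> A) -> (A=7 B=0)
Step 2: empty(A) -> (A=0 B=0)
Step 3: fill(B) -> (A=0 B=11)
Step 4: pour(B -> A) -> (A=9 B=2)
Step 5: fill(B) -> (A=9 B=11)
Step 6: empty(A) -> (A=0 B=11)
Step 7: pour(B -> A) -> (A=9 B=2)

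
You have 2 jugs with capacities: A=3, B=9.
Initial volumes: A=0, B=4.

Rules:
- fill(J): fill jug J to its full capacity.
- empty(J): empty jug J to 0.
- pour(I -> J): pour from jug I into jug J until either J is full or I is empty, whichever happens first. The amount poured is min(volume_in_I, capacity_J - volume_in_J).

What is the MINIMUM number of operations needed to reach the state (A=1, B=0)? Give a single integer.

Answer: 3

Derivation:
BFS from (A=0, B=4). One shortest path:
  1. pour(B -> A) -> (A=3 B=1)
  2. empty(A) -> (A=0 B=1)
  3. pour(B -> A) -> (A=1 B=0)
Reached target in 3 moves.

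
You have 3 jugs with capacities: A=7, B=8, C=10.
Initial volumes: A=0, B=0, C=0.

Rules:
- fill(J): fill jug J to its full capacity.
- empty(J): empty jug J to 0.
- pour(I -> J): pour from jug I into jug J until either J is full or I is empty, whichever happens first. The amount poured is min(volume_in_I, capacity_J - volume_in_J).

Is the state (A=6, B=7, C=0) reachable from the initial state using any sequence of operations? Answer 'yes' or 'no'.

Answer: yes

Derivation:
BFS from (A=0, B=0, C=0):
  1. fill(A) -> (A=7 B=0 C=0)
  2. pour(A -> B) -> (A=0 B=7 C=0)
  3. fill(A) -> (A=7 B=7 C=0)
  4. pour(A -> C) -> (A=0 B=7 C=7)
  5. fill(A) -> (A=7 B=7 C=7)
  6. pour(A -> B) -> (A=6 B=8 C=7)
  7. empty(B) -> (A=6 B=0 C=7)
  8. pour(C -> B) -> (A=6 B=7 C=0)
Target reached → yes.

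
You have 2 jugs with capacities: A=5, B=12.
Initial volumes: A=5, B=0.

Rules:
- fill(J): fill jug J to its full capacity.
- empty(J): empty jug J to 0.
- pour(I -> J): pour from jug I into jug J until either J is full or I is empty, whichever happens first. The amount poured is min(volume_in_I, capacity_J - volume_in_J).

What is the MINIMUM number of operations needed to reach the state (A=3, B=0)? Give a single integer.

Answer: 6

Derivation:
BFS from (A=5, B=0). One shortest path:
  1. pour(A -> B) -> (A=0 B=5)
  2. fill(A) -> (A=5 B=5)
  3. pour(A -> B) -> (A=0 B=10)
  4. fill(A) -> (A=5 B=10)
  5. pour(A -> B) -> (A=3 B=12)
  6. empty(B) -> (A=3 B=0)
Reached target in 6 moves.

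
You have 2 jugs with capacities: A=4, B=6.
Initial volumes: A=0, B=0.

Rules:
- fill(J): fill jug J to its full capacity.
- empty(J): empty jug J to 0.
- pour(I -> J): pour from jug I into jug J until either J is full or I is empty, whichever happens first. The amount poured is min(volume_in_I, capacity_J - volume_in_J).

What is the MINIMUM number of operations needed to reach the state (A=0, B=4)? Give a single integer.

Answer: 2

Derivation:
BFS from (A=0, B=0). One shortest path:
  1. fill(A) -> (A=4 B=0)
  2. pour(A -> B) -> (A=0 B=4)
Reached target in 2 moves.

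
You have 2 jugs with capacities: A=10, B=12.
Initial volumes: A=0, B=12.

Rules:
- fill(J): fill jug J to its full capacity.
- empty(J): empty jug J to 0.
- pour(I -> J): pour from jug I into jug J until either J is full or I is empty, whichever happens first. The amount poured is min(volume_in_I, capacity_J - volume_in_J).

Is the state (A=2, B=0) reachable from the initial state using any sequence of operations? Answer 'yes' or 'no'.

Answer: yes

Derivation:
BFS from (A=0, B=12):
  1. pour(B -> A) -> (A=10 B=2)
  2. empty(A) -> (A=0 B=2)
  3. pour(B -> A) -> (A=2 B=0)
Target reached → yes.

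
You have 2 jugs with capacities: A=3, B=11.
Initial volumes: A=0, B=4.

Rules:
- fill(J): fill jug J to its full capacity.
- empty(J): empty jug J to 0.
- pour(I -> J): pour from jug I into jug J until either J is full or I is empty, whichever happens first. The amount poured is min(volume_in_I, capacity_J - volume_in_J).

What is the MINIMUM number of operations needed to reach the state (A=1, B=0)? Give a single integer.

BFS from (A=0, B=4). One shortest path:
  1. pour(B -> A) -> (A=3 B=1)
  2. empty(A) -> (A=0 B=1)
  3. pour(B -> A) -> (A=1 B=0)
Reached target in 3 moves.

Answer: 3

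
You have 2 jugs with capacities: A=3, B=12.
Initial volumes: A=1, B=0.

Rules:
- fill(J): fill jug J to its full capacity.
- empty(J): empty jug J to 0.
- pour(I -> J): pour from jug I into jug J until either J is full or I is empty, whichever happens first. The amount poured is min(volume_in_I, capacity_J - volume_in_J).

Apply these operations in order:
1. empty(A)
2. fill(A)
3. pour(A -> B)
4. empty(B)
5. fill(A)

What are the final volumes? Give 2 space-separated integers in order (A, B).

Step 1: empty(A) -> (A=0 B=0)
Step 2: fill(A) -> (A=3 B=0)
Step 3: pour(A -> B) -> (A=0 B=3)
Step 4: empty(B) -> (A=0 B=0)
Step 5: fill(A) -> (A=3 B=0)

Answer: 3 0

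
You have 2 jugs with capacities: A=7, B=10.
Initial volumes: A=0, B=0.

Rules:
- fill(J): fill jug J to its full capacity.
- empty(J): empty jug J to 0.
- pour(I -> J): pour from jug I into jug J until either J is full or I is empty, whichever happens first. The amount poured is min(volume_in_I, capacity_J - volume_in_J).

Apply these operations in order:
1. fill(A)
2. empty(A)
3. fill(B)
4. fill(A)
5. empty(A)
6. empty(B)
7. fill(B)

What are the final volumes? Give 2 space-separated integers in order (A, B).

Step 1: fill(A) -> (A=7 B=0)
Step 2: empty(A) -> (A=0 B=0)
Step 3: fill(B) -> (A=0 B=10)
Step 4: fill(A) -> (A=7 B=10)
Step 5: empty(A) -> (A=0 B=10)
Step 6: empty(B) -> (A=0 B=0)
Step 7: fill(B) -> (A=0 B=10)

Answer: 0 10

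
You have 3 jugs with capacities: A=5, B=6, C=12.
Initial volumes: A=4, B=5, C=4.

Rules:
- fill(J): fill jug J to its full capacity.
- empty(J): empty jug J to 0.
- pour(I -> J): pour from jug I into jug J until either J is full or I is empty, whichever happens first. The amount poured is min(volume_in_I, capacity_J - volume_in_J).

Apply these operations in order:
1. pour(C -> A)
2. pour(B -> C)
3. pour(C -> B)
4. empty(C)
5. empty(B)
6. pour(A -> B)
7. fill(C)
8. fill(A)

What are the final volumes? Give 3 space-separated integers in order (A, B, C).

Answer: 5 5 12

Derivation:
Step 1: pour(C -> A) -> (A=5 B=5 C=3)
Step 2: pour(B -> C) -> (A=5 B=0 C=8)
Step 3: pour(C -> B) -> (A=5 B=6 C=2)
Step 4: empty(C) -> (A=5 B=6 C=0)
Step 5: empty(B) -> (A=5 B=0 C=0)
Step 6: pour(A -> B) -> (A=0 B=5 C=0)
Step 7: fill(C) -> (A=0 B=5 C=12)
Step 8: fill(A) -> (A=5 B=5 C=12)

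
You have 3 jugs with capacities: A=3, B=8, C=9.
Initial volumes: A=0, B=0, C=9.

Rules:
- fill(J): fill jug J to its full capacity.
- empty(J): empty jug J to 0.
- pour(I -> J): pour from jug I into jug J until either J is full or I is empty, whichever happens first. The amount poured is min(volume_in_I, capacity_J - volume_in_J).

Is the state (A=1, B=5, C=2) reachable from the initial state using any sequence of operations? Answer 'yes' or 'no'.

Answer: no

Derivation:
BFS explored all 248 reachable states.
Reachable set includes: (0,0,0), (0,0,1), (0,0,2), (0,0,3), (0,0,4), (0,0,5), (0,0,6), (0,0,7), (0,0,8), (0,0,9), (0,1,0), (0,1,1) ...
Target (A=1, B=5, C=2) not in reachable set → no.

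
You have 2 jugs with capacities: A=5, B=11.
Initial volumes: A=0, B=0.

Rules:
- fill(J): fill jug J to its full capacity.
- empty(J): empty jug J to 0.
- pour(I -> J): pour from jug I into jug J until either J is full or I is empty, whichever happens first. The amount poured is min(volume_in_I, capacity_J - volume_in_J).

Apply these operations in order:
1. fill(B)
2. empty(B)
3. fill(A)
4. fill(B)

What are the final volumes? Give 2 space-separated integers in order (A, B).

Answer: 5 11

Derivation:
Step 1: fill(B) -> (A=0 B=11)
Step 2: empty(B) -> (A=0 B=0)
Step 3: fill(A) -> (A=5 B=0)
Step 4: fill(B) -> (A=5 B=11)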